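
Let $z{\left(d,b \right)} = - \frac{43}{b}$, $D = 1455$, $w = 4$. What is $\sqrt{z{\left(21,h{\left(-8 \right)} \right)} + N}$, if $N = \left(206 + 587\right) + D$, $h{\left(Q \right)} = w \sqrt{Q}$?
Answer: $\frac{\sqrt{35968 + 43 i \sqrt{2}}}{4} \approx 47.413 + 0.040081 i$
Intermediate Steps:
$h{\left(Q \right)} = 4 \sqrt{Q}$
$N = 2248$ ($N = \left(206 + 587\right) + 1455 = 793 + 1455 = 2248$)
$\sqrt{z{\left(21,h{\left(-8 \right)} \right)} + N} = \sqrt{- \frac{43}{4 \sqrt{-8}} + 2248} = \sqrt{- \frac{43}{4 \cdot 2 i \sqrt{2}} + 2248} = \sqrt{- \frac{43}{8 i \sqrt{2}} + 2248} = \sqrt{- 43 \left(- \frac{i \sqrt{2}}{16}\right) + 2248} = \sqrt{\frac{43 i \sqrt{2}}{16} + 2248} = \sqrt{2248 + \frac{43 i \sqrt{2}}{16}}$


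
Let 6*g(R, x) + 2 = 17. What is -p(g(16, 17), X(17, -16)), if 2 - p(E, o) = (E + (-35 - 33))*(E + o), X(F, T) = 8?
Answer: -2759/4 ≈ -689.75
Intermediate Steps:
g(R, x) = 5/2 (g(R, x) = -⅓ + (⅙)*17 = -⅓ + 17/6 = 5/2)
p(E, o) = 2 - (-68 + E)*(E + o) (p(E, o) = 2 - (E + (-35 - 33))*(E + o) = 2 - (E - 68)*(E + o) = 2 - (-68 + E)*(E + o))
-p(g(16, 17), X(17, -16)) = -(2 - (5/2)² + 68*(5/2) + 68*8 - 1*5/2*8) = -(2 - 1*25/4 + 170 + 544 - 20) = -(2 - 25/4 + 170 + 544 - 20) = -1*2759/4 = -2759/4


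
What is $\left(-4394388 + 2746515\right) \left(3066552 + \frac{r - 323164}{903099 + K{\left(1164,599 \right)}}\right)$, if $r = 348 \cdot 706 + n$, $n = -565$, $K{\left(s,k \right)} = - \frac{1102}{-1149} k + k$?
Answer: $- \frac{5250412322567659798443}{1039009100} \approx -5.0533 \cdot 10^{12}$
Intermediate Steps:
$K{\left(s,k \right)} = \frac{2251 k}{1149}$ ($K{\left(s,k \right)} = \left(-1102\right) \left(- \frac{1}{1149}\right) k + k = \frac{1102 k}{1149} + k = \frac{2251 k}{1149}$)
$r = 245123$ ($r = 348 \cdot 706 - 565 = 245688 - 565 = 245123$)
$\left(-4394388 + 2746515\right) \left(3066552 + \frac{r - 323164}{903099 + K{\left(1164,599 \right)}}\right) = \left(-4394388 + 2746515\right) \left(3066552 + \frac{245123 - 323164}{903099 + \frac{2251}{1149} \cdot 599}\right) = - 1647873 \left(3066552 - \frac{78041}{903099 + \frac{1348349}{1149}}\right) = - 1647873 \left(3066552 - \frac{78041}{\frac{1039009100}{1149}}\right) = - 1647873 \left(3066552 - \frac{89669109}{1039009100}\right) = \left(-1647873\right) \frac{3186175343954091}{1039009100} = - \frac{5250412322567659798443}{1039009100}$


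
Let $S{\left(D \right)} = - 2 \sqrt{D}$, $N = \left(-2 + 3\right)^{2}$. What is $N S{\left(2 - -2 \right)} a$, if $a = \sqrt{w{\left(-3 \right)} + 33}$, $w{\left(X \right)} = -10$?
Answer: $- 4 \sqrt{23} \approx -19.183$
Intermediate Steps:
$N = 1$ ($N = 1^{2} = 1$)
$a = \sqrt{23}$ ($a = \sqrt{-10 + 33} = \sqrt{23} \approx 4.7958$)
$N S{\left(2 - -2 \right)} a = 1 \left(- 2 \sqrt{2 - -2}\right) \sqrt{23} = 1 \left(- 2 \sqrt{2 + 2}\right) \sqrt{23} = 1 \left(- 2 \sqrt{4}\right) \sqrt{23} = 1 \left(\left(-2\right) 2\right) \sqrt{23} = 1 \left(-4\right) \sqrt{23} = - 4 \sqrt{23}$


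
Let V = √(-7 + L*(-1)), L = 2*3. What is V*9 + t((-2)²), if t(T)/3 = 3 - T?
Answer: -3 + 9*I*√13 ≈ -3.0 + 32.45*I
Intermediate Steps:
L = 6
t(T) = 9 - 3*T (t(T) = 3*(3 - T) = 9 - 3*T)
V = I*√13 (V = √(-7 + 6*(-1)) = √(-7 - 6) = √(-13) = I*√13 ≈ 3.6056*I)
V*9 + t((-2)²) = (I*√13)*9 + (9 - 3*(-2)²) = 9*I*√13 + (9 - 3*4) = 9*I*√13 + (9 - 12) = 9*I*√13 - 3 = -3 + 9*I*√13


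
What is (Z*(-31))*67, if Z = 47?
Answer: -97619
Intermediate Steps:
(Z*(-31))*67 = (47*(-31))*67 = -1457*67 = -97619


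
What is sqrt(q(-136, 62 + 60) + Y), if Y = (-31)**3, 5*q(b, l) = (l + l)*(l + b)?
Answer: I*sqrt(761855)/5 ≈ 174.57*I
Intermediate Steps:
q(b, l) = 2*l*(b + l)/5 (q(b, l) = ((l + l)*(l + b))/5 = ((2*l)*(b + l))/5 = (2*l*(b + l))/5 = 2*l*(b + l)/5)
Y = -29791
sqrt(q(-136, 62 + 60) + Y) = sqrt(2*(62 + 60)*(-136 + (62 + 60))/5 - 29791) = sqrt((2/5)*122*(-136 + 122) - 29791) = sqrt((2/5)*122*(-14) - 29791) = sqrt(-3416/5 - 29791) = sqrt(-152371/5) = I*sqrt(761855)/5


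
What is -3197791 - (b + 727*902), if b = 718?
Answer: -3854263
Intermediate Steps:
-3197791 - (b + 727*902) = -3197791 - (718 + 727*902) = -3197791 - (718 + 655754) = -3197791 - 1*656472 = -3197791 - 656472 = -3854263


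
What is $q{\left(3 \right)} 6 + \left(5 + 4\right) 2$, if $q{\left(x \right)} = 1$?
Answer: $24$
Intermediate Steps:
$q{\left(3 \right)} 6 + \left(5 + 4\right) 2 = 1 \cdot 6 + \left(5 + 4\right) 2 = 6 + 9 \cdot 2 = 6 + 18 = 24$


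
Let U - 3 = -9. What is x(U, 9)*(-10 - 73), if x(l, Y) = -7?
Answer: 581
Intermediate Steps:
U = -6 (U = 3 - 9 = -6)
x(U, 9)*(-10 - 73) = -7*(-10 - 73) = -7*(-83) = 581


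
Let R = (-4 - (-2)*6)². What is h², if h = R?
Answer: 4096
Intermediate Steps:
R = 64 (R = (-4 - 1*(-12))² = (-4 + 12)² = 8² = 64)
h = 64
h² = 64² = 4096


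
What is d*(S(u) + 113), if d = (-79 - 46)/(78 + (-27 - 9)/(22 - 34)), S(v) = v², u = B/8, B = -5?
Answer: -302375/1728 ≈ -174.99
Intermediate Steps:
u = -5/8 ≈ -0.62500
d = -125/81 (d = -125/(78 - 36/(-12)) = -125/(78 - 36*(-1/12)) = -125/(78 + 3) = -125/81 ≈ -1.5432)
d*(S(u) + 113) = -125*((-5/8)² + 113)/81 = -125*(25/64 + 113)/81 = -125/81*7257/64 = -302375/1728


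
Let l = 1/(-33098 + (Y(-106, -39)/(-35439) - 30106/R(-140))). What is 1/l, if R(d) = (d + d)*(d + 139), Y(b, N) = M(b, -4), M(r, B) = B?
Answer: -164747865787/4961460 ≈ -33206.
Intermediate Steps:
Y(b, N) = -4
R(d) = 2*d*(139 + d) (R(d) = (2*d)*(139 + d) = 2*d*(139 + d))
l = -4961460/164747865787 (l = 1/(-33098 + (-4/(-35439) - 30106*(-1/(280*(139 - 140))))) = 1/(-33098 + (-4*(-1/35439) - 30106/(2*(-140)*(-1)))) = 1/(-33098 + (4/35439 - 30106/280)) = 1/(-33098 + (4/35439 - 30106*1/280)) = 1/(-33098 + (4/35439 - 15053/140)) = 1/(-33098 - 533462707/4961460) = 1/(-164747865787/4961460) = -4961460/164747865787 ≈ -3.0115e-5)
1/l = 1/(-4961460/164747865787) = -164747865787/4961460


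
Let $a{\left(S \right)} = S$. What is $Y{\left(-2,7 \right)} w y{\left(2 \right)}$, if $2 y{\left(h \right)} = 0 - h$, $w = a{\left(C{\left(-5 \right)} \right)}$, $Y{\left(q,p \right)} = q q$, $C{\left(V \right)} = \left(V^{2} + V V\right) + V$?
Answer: $-180$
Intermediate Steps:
$C{\left(V \right)} = V + 2 V^{2}$ ($C{\left(V \right)} = \left(V^{2} + V^{2}\right) + V = 2 V^{2} + V = V + 2 V^{2}$)
$Y{\left(q,p \right)} = q^{2}$
$w = 45$ ($w = - 5 \left(1 + 2 \left(-5\right)\right) = - 5 \left(1 - 10\right) = \left(-5\right) \left(-9\right) = 45$)
$y{\left(h \right)} = - \frac{h}{2}$ ($y{\left(h \right)} = \frac{0 - h}{2} = \frac{\left(-1\right) h}{2} = - \frac{h}{2}$)
$Y{\left(-2,7 \right)} w y{\left(2 \right)} = \left(-2\right)^{2} \cdot 45 \left(\left(- \frac{1}{2}\right) 2\right) = 4 \cdot 45 \left(-1\right) = 180 \left(-1\right) = -180$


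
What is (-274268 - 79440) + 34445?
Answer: -319263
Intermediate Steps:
(-274268 - 79440) + 34445 = -353708 + 34445 = -319263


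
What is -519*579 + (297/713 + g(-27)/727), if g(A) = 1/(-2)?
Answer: -311529556577/1036702 ≈ -3.0050e+5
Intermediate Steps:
g(A) = -1/2
-519*579 + (297/713 + g(-27)/727) = -519*579 + (297/713 - 1/2/727) = -300501 + (297*(1/713) - 1/2*1/727) = -300501 + (297/713 - 1/1454) = -300501 + 431125/1036702 = -311529556577/1036702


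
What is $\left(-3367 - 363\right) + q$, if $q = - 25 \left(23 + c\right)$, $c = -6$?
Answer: $-4155$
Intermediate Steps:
$q = -425$ ($q = - 25 \left(23 - 6\right) = \left(-25\right) 17 = -425$)
$\left(-3367 - 363\right) + q = \left(-3367 - 363\right) - 425 = -3730 - 425 = -4155$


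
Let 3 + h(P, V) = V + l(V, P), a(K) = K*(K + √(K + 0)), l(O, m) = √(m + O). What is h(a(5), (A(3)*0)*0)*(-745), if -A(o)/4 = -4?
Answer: 2235 - 745*√(25 + 5*√5) ≈ -2246.2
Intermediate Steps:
l(O, m) = √(O + m)
A(o) = 16 (A(o) = -4*(-4) = 16)
a(K) = K*(K + √K)
h(P, V) = -3 + V + √(P + V) (h(P, V) = -3 + (V + √(V + P)) = -3 + (V + √(P + V)) = -3 + V + √(P + V))
h(a(5), (A(3)*0)*0)*(-745) = (-3 + (16*0)*0 + √((5² + 5^(3/2)) + (16*0)*0))*(-745) = (-3 + 0*0 + √((25 + 5*√5) + 0*0))*(-745) = (-3 + 0 + √((25 + 5*√5) + 0))*(-745) = (-3 + 0 + √(25 + 5*√5))*(-745) = (-3 + √(25 + 5*√5))*(-745) = 2235 - 745*√(25 + 5*√5)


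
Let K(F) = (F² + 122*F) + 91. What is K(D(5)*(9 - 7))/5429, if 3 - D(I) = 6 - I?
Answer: 595/5429 ≈ 0.10960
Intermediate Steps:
D(I) = -3 + I (D(I) = 3 - (6 - I) = 3 + (-6 + I) = -3 + I)
K(F) = 91 + F² + 122*F
K(D(5)*(9 - 7))/5429 = (91 + ((-3 + 5)*(9 - 7))² + 122*((-3 + 5)*(9 - 7)))/5429 = (91 + (2*2)² + 122*(2*2))*(1/5429) = (91 + 4² + 122*4)*(1/5429) = (91 + 16 + 488)*(1/5429) = 595*(1/5429) = 595/5429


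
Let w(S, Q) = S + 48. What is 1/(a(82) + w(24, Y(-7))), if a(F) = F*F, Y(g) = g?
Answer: 1/6796 ≈ 0.00014715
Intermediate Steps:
a(F) = F**2
w(S, Q) = 48 + S
1/(a(82) + w(24, Y(-7))) = 1/(82**2 + (48 + 24)) = 1/(6724 + 72) = 1/6796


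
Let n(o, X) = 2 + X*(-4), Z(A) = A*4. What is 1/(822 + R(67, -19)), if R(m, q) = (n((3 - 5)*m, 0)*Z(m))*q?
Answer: -1/9362 ≈ -0.00010681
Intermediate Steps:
Z(A) = 4*A
n(o, X) = 2 - 4*X
R(m, q) = 8*m*q (R(m, q) = ((2 - 4*0)*(4*m))*q = ((2 + 0)*(4*m))*q = (2*(4*m))*q = (8*m)*q = 8*m*q)
1/(822 + R(67, -19)) = 1/(822 + 8*67*(-19)) = 1/(822 - 10184) = 1/(-9362) = -1/9362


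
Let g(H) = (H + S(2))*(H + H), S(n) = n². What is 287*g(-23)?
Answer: 250838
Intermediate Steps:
g(H) = 2*H*(4 + H) (g(H) = (H + 2²)*(H + H) = (H + 4)*(2*H) = (4 + H)*(2*H) = 2*H*(4 + H))
287*g(-23) = 287*(2*(-23)*(4 - 23)) = 287*(2*(-23)*(-19)) = 287*874 = 250838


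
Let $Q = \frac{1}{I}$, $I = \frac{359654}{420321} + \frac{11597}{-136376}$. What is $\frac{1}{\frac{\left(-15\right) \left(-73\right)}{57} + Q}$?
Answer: $\frac{839300514073}{17212516849679} \approx 0.048761$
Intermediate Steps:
$I = \frac{44173711267}{57321696696}$ ($I = 359654 \cdot \frac{1}{420321} + 11597 \left(- \frac{1}{136376}\right) = \frac{359654}{420321} - \frac{11597}{136376} = \frac{44173711267}{57321696696} \approx 0.77063$)
$Q = \frac{57321696696}{44173711267}$ ($Q = \frac{1}{\frac{44173711267}{57321696696}} = \frac{57321696696}{44173711267} \approx 1.2976$)
$\frac{1}{\frac{\left(-15\right) \left(-73\right)}{57} + Q} = \frac{1}{\frac{\left(-15\right) \left(-73\right)}{57} + \frac{57321696696}{44173711267}} = \frac{1}{1095 \cdot \frac{1}{57} + \frac{57321696696}{44173711267}} = \frac{1}{\frac{365}{19} + \frac{57321696696}{44173711267}} = \frac{1}{\frac{17212516849679}{839300514073}} = \frac{839300514073}{17212516849679}$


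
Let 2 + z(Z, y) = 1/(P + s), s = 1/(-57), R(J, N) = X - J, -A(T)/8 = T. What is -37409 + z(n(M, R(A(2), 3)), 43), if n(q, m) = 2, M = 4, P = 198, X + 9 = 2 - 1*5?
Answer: -422183078/11285 ≈ -37411.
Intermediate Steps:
X = -12 (X = -9 + (2 - 1*5) = -9 + (2 - 5) = -9 - 3 = -12)
A(T) = -8*T
R(J, N) = -12 - J
s = -1/57 ≈ -0.017544
z(Z, y) = -22513/11285 (z(Z, y) = -2 + 1/(198 - 1/57) = -2 + 1/(11285/57) = -2 + 57/11285 = -22513/11285)
-37409 + z(n(M, R(A(2), 3)), 43) = -37409 - 22513/11285 = -422183078/11285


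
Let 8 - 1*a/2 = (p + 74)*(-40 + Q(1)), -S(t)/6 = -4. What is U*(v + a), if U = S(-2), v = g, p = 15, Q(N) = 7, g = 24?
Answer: 141936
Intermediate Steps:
v = 24
S(t) = 24 (S(t) = -6*(-4) = 24)
U = 24
a = 5890 (a = 16 - 2*(15 + 74)*(-40 + 7) = 16 - 178*(-33) = 16 - 2*(-2937) = 16 + 5874 = 5890)
U*(v + a) = 24*(24 + 5890) = 24*5914 = 141936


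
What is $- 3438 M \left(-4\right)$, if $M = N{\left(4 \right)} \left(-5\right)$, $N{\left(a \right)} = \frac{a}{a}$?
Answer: $-68760$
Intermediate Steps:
$N{\left(a \right)} = 1$
$M = -5$ ($M = 1 \left(-5\right) = -5$)
$- 3438 M \left(-4\right) = - 3438 \left(\left(-5\right) \left(-4\right)\right) = \left(-3438\right) 20 = -68760$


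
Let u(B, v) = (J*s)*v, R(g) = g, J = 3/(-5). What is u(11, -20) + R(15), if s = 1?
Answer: 27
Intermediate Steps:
J = -⅗ (J = 3*(-⅕) = -⅗ ≈ -0.60000)
u(B, v) = -3*v/5 (u(B, v) = (-⅗*1)*v = -3*v/5)
u(11, -20) + R(15) = -⅗*(-20) + 15 = 12 + 15 = 27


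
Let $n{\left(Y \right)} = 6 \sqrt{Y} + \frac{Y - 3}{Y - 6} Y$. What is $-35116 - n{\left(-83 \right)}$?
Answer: $- \frac{3118186}{89} - 6 i \sqrt{83} \approx -35036.0 - 54.663 i$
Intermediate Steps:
$n{\left(Y \right)} = 6 \sqrt{Y} + \frac{Y \left(-3 + Y\right)}{-6 + Y}$ ($n{\left(Y \right)} = 6 \sqrt{Y} + \frac{-3 + Y}{-6 + Y} Y = 6 \sqrt{Y} + \frac{Y \left(-3 + Y\right)}{-6 + Y}$)
$-35116 - n{\left(-83 \right)} = -35116 - \frac{\left(-83\right)^{2} - 36 \sqrt{-83} - -249 + 6 \left(-83\right)^{\frac{3}{2}}}{-6 - 83} = -35116 - \frac{6889 - 36 i \sqrt{83} + 249 + 6 \left(- 83 i \sqrt{83}\right)}{-89} = -35116 - - \frac{6889 - 36 i \sqrt{83} + 249 - 498 i \sqrt{83}}{89} = -35116 - - \frac{7138 - 534 i \sqrt{83}}{89} = -35116 - \left(- \frac{7138}{89} + 6 i \sqrt{83}\right) = -35116 + \left(\frac{7138}{89} - 6 i \sqrt{83}\right) = - \frac{3118186}{89} - 6 i \sqrt{83}$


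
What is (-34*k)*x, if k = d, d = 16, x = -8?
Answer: 4352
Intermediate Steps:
k = 16
(-34*k)*x = -34*16*(-8) = -544*(-8) = 4352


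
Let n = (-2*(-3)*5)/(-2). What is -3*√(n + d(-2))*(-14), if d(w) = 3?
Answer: 84*I*√3 ≈ 145.49*I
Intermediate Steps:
n = -15 (n = (6*5)*(-½) = 30*(-½) = -15)
-3*√(n + d(-2))*(-14) = -3*√(-15 + 3)*(-14) = -6*I*√3*(-14) = 84*I*√3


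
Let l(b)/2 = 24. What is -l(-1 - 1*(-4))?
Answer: -48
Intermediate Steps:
l(b) = 48 (l(b) = 2*24 = 48)
-l(-1 - 1*(-4)) = -1*48 = -48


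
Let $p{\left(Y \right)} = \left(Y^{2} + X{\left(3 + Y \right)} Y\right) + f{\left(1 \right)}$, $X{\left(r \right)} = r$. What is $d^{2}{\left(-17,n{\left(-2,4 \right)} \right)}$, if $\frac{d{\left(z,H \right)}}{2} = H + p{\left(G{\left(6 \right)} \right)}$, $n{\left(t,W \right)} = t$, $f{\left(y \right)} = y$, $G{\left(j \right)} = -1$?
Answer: $16$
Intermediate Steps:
$p{\left(Y \right)} = 1 + Y^{2} + Y \left(3 + Y\right)$ ($p{\left(Y \right)} = \left(Y^{2} + \left(3 + Y\right) Y\right) + 1 = \left(Y^{2} + Y \left(3 + Y\right)\right) + 1 = 1 + Y^{2} + Y \left(3 + Y\right)$)
$d{\left(z,H \right)} = 2 H$ ($d{\left(z,H \right)} = 2 \left(H + \left(1 + \left(-1\right)^{2} - \left(3 - 1\right)\right)\right) = 2 \left(H + \left(1 + 1 - 2\right)\right) = 2 \left(H + 0\right) = 2 H$)
$d^{2}{\left(-17,n{\left(-2,4 \right)} \right)} = \left(2 \left(-2\right)\right)^{2} = \left(-4\right)^{2} = 16$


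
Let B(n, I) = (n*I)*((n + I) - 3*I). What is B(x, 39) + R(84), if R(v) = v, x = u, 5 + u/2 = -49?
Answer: 783516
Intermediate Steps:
u = -108 (u = -10 + 2*(-49) = -10 - 98 = -108)
x = -108
B(n, I) = I*n*(n - 2*I) (B(n, I) = (I*n)*((I + n) - 3*I) = (I*n)*(n - 2*I) = I*n*(n - 2*I))
B(x, 39) + R(84) = 39*(-108)*(-108 - 2*39) + 84 = 39*(-108)*(-108 - 78) + 84 = 39*(-108)*(-186) + 84 = 783432 + 84 = 783516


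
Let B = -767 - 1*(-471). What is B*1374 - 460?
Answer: -407164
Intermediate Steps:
B = -296 (B = -767 + 471 = -296)
B*1374 - 460 = -296*1374 - 460 = -406704 - 460 = -407164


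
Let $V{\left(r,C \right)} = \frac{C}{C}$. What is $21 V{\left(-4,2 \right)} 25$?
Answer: $525$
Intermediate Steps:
$V{\left(r,C \right)} = 1$
$21 V{\left(-4,2 \right)} 25 = 21 \cdot 1 \cdot 25 = 21 \cdot 25 = 525$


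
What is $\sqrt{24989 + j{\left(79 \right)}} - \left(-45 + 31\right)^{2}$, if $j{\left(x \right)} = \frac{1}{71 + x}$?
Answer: $-196 + \frac{\sqrt{22490106}}{30} \approx -37.921$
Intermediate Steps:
$\sqrt{24989 + j{\left(79 \right)}} - \left(-45 + 31\right)^{2} = \sqrt{24989 + \frac{1}{71 + 79}} - \left(-45 + 31\right)^{2} = \sqrt{24989 + \frac{1}{150}} - \left(-14\right)^{2} = \sqrt{24989 + \frac{1}{150}} - 196 = \sqrt{\frac{3748351}{150}} - 196 = \frac{\sqrt{22490106}}{30} - 196 = -196 + \frac{\sqrt{22490106}}{30}$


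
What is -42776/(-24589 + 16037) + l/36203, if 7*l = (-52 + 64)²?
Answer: 1355196023/270907049 ≈ 5.0024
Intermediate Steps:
l = 144/7 (l = (-52 + 64)²/7 = (⅐)*12² = (⅐)*144 = 144/7 ≈ 20.571)
-42776/(-24589 + 16037) + l/36203 = -42776/(-24589 + 16037) + (144/7)/36203 = -42776/(-8552) + (144/7)*(1/36203) = -42776*(-1/8552) + 144/253421 = 5347/1069 + 144/253421 = 1355196023/270907049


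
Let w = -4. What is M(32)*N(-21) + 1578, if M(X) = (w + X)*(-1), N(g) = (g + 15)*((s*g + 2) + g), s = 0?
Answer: -1614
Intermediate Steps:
N(g) = (2 + g)*(15 + g) (N(g) = (g + 15)*((0*g + 2) + g) = (15 + g)*((0 + 2) + g) = (15 + g)*(2 + g) = (2 + g)*(15 + g))
M(X) = 4 - X (M(X) = (-4 + X)*(-1) = 4 - X)
M(32)*N(-21) + 1578 = (4 - 1*32)*(30 + (-21)**2 + 17*(-21)) + 1578 = (4 - 32)*(30 + 441 - 357) + 1578 = -28*114 + 1578 = -3192 + 1578 = -1614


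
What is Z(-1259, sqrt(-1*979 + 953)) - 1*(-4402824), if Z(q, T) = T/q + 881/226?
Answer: 995039105/226 - I*sqrt(26)/1259 ≈ 4.4028e+6 - 0.0040501*I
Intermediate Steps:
Z(q, T) = 881/226 + T/q (Z(q, T) = T/q + 881*(1/226) = T/q + 881/226 = 881/226 + T/q)
Z(-1259, sqrt(-1*979 + 953)) - 1*(-4402824) = (881/226 + sqrt(-1*979 + 953)/(-1259)) - 1*(-4402824) = (881/226 + sqrt(-979 + 953)*(-1/1259)) + 4402824 = (881/226 + sqrt(-26)*(-1/1259)) + 4402824 = (881/226 + (I*sqrt(26))*(-1/1259)) + 4402824 = (881/226 - I*sqrt(26)/1259) + 4402824 = 995039105/226 - I*sqrt(26)/1259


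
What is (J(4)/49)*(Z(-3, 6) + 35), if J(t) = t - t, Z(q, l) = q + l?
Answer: 0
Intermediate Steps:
Z(q, l) = l + q
J(t) = 0
(J(4)/49)*(Z(-3, 6) + 35) = (0/49)*((6 - 3) + 35) = (0*(1/49))*(3 + 35) = 0*38 = 0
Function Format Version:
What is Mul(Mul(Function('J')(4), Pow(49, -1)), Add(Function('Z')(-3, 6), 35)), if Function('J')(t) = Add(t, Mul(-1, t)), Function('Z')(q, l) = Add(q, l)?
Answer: 0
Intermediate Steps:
Function('Z')(q, l) = Add(l, q)
Function('J')(t) = 0
Mul(Mul(Function('J')(4), Pow(49, -1)), Add(Function('Z')(-3, 6), 35)) = Mul(Mul(0, Pow(49, -1)), Add(Add(6, -3), 35)) = Mul(Mul(0, Rational(1, 49)), Add(3, 35)) = Mul(0, 38) = 0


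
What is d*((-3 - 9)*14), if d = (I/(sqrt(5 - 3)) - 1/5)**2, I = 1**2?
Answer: -2268/25 + 168*sqrt(2)/5 ≈ -43.202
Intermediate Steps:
I = 1
d = (-1/5 + sqrt(2)/2)**2 (d = (1/sqrt(5 - 3) - 1/5)**2 = (1/sqrt(2) - 1*1/5)**2 = (1*(sqrt(2)/2) - 1/5)**2 = (sqrt(2)/2 - 1/5)**2 = (-1/5 + sqrt(2)/2)**2 ≈ 0.25716)
d*((-3 - 9)*14) = ((5 - sqrt(2))**2/50)*((-3 - 9)*14) = ((5 - sqrt(2))**2/50)*(-12*14) = ((5 - sqrt(2))**2/50)*(-168) = -84*(5 - sqrt(2))**2/25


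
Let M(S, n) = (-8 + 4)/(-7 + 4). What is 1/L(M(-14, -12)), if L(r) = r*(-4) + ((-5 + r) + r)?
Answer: -3/23 ≈ -0.13043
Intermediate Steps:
M(S, n) = 4/3 (M(S, n) = -4/(-3) = -4*(-⅓) = 4/3)
L(r) = -5 - 2*r (L(r) = -4*r + (-5 + 2*r) = -5 - 2*r)
1/L(M(-14, -12)) = 1/(-5 - 2*4/3) = 1/(-5 - 8/3) = 1/(-23/3) = -3/23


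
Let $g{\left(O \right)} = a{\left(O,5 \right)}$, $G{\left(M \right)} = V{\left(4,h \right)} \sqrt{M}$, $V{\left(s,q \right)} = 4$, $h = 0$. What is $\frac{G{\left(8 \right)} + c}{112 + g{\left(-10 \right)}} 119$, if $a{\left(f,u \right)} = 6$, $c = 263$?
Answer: $\frac{31297}{118} + \frac{476 \sqrt{2}}{59} \approx 276.64$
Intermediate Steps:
$G{\left(M \right)} = 4 \sqrt{M}$
$g{\left(O \right)} = 6$
$\frac{G{\left(8 \right)} + c}{112 + g{\left(-10 \right)}} 119 = \frac{4 \sqrt{8} + 263}{112 + 6} \cdot 119 = \frac{4 \cdot 2 \sqrt{2} + 263}{118} \cdot 119 = \left(8 \sqrt{2} + 263\right) \frac{1}{118} \cdot 119 = \left(263 + 8 \sqrt{2}\right) \frac{1}{118} \cdot 119 = \left(\frac{263}{118} + \frac{4 \sqrt{2}}{59}\right) 119 = \frac{31297}{118} + \frac{476 \sqrt{2}}{59}$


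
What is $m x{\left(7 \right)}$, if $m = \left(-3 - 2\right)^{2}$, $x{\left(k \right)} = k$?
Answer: $175$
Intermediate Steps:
$m = 25$ ($m = \left(-5\right)^{2} = 25$)
$m x{\left(7 \right)} = 25 \cdot 7 = 175$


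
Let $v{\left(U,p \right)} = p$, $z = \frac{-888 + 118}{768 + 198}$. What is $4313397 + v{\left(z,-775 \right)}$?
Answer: $4312622$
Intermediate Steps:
$z = - \frac{55}{69}$ ($z = - \frac{770}{966} = \left(-770\right) \frac{1}{966} = - \frac{55}{69} \approx -0.7971$)
$4313397 + v{\left(z,-775 \right)} = 4313397 - 775 = 4312622$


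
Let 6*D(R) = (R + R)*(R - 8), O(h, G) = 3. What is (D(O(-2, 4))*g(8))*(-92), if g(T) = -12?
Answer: -5520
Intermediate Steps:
D(R) = R*(-8 + R)/3 (D(R) = ((R + R)*(R - 8))/6 = ((2*R)*(-8 + R))/6 = (2*R*(-8 + R))/6 = R*(-8 + R)/3)
(D(O(-2, 4))*g(8))*(-92) = (((⅓)*3*(-8 + 3))*(-12))*(-92) = (((⅓)*3*(-5))*(-12))*(-92) = -5*(-12)*(-92) = 60*(-92) = -5520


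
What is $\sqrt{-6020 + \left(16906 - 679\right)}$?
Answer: $\sqrt{10207} \approx 101.03$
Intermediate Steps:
$\sqrt{-6020 + \left(16906 - 679\right)} = \sqrt{-6020 + 16227} = \sqrt{10207}$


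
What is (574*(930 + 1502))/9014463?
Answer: 1395968/9014463 ≈ 0.15486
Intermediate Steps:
(574*(930 + 1502))/9014463 = (574*2432)*(1/9014463) = 1395968*(1/9014463) = 1395968/9014463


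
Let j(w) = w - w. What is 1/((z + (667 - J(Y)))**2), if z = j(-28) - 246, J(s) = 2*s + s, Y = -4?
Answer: 1/187489 ≈ 5.3336e-6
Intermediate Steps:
j(w) = 0
J(s) = 3*s
z = -246 (z = 0 - 246 = -246)
1/((z + (667 - J(Y)))**2) = 1/((-246 + (667 - 3*(-4)))**2) = 1/((-246 + (667 - 1*(-12)))**2) = 1/((-246 + (667 + 12))**2) = 1/((-246 + 679)**2) = 1/(433**2) = 1/187489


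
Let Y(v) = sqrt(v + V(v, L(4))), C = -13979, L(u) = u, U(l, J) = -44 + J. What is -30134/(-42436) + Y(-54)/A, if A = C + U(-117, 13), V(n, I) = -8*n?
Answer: 15067/21218 - sqrt(42)/4670 ≈ 0.70872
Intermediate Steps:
A = -14010 (A = -13979 + (-44 + 13) = -13979 - 31 = -14010)
Y(v) = sqrt(7)*sqrt(-v) (Y(v) = sqrt(v - 8*v) = sqrt(-7*v) = sqrt(7)*sqrt(-v))
-30134/(-42436) + Y(-54)/A = -30134/(-42436) + (sqrt(7)*sqrt(-1*(-54)))/(-14010) = -30134*(-1/42436) + (sqrt(7)*sqrt(54))*(-1/14010) = 15067/21218 + (sqrt(7)*(3*sqrt(6)))*(-1/14010) = 15067/21218 + (3*sqrt(42))*(-1/14010) = 15067/21218 - sqrt(42)/4670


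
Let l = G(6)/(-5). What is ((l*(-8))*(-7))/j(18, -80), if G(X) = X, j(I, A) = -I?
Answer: 56/15 ≈ 3.7333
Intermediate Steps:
l = -6/5 (l = 6/(-5) = 6*(-⅕) = -6/5 ≈ -1.2000)
((l*(-8))*(-7))/j(18, -80) = (-6/5*(-8)*(-7))/((-1*18)) = ((48/5)*(-7))/(-18) = -336/5*(-1/18) = 56/15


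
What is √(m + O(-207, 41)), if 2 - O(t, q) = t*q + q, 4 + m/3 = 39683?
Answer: 3*√14165 ≈ 357.05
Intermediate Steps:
m = 119037 (m = -12 + 3*39683 = -12 + 119049 = 119037)
O(t, q) = 2 - q - q*t (O(t, q) = 2 - (t*q + q) = 2 - (q*t + q) = 2 - (q + q*t) = 2 + (-q - q*t) = 2 - q - q*t)
√(m + O(-207, 41)) = √(119037 + (2 - 1*41 - 1*41*(-207))) = √(119037 + (2 - 41 + 8487)) = √(119037 + 8448) = √127485 = 3*√14165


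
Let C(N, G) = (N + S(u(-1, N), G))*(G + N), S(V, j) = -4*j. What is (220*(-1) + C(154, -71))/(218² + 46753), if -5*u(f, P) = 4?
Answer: 36134/94277 ≈ 0.38328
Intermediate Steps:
u(f, P) = -⅘ (u(f, P) = -⅕*4 = -⅘)
C(N, G) = (G + N)*(N - 4*G) (C(N, G) = (N - 4*G)*(G + N) = (G + N)*(N - 4*G))
(220*(-1) + C(154, -71))/(218² + 46753) = (220*(-1) + (154² - 4*(-71)² - 3*(-71)*154))/(218² + 46753) = (-220 + (23716 - 4*5041 + 32802))/(47524 + 46753) = (-220 + (23716 - 20164 + 32802))/94277 = (-220 + 36354)*(1/94277) = 36134*(1/94277) = 36134/94277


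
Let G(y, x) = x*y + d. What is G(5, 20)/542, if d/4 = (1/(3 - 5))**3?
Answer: 199/1084 ≈ 0.18358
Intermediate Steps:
d = -1/2 (d = 4*(1/(3 - 5))**3 = 4*(1/(-2))**3 = 4*(-1/2)**3 = 4*(-1/8) = -1/2 ≈ -0.50000)
G(y, x) = -1/2 + x*y (G(y, x) = x*y - 1/2 = -1/2 + x*y)
G(5, 20)/542 = (-1/2 + 20*5)/542 = (-1/2 + 100)*(1/542) = (199/2)*(1/542) = 199/1084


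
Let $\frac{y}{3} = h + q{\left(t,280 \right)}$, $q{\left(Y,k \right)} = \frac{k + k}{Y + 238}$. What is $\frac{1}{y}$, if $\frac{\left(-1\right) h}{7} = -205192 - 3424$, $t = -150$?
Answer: $\frac{11}{48190506} \approx 2.2826 \cdot 10^{-7}$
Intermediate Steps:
$h = 1460312$ ($h = - 7 \left(-205192 - 3424\right) = \left(-7\right) \left(-208616\right) = 1460312$)
$q{\left(Y,k \right)} = \frac{2 k}{238 + Y}$
$y = \frac{48190506}{11}$ ($y = 3 \left(1460312 + 2 \cdot 280 \frac{1}{238 - 150}\right) = 3 \left(1460312 + 2 \cdot 280 \cdot \frac{1}{88}\right) = 3 \left(1460312 + \frac{70}{11}\right) = 3 \cdot \frac{16063502}{11} = \frac{48190506}{11} \approx 4.381 \cdot 10^{6}$)
$\frac{1}{y} = \frac{1}{\frac{48190506}{11}} = \frac{11}{48190506}$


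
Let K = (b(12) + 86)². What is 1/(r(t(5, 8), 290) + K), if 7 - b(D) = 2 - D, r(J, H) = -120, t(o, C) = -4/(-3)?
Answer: 1/10489 ≈ 9.5338e-5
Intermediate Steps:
t(o, C) = 4/3 (t(o, C) = -4*(-⅓) = 4/3)
b(D) = 5 + D (b(D) = 7 - (2 - D) = 7 + (-2 + D) = 5 + D)
K = 10609 (K = ((5 + 12) + 86)² = (17 + 86)² = 103² = 10609)
1/(r(t(5, 8), 290) + K) = 1/(-120 + 10609) = 1/10489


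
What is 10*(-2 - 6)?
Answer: -80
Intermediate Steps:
10*(-2 - 6) = 10*(-8) = -80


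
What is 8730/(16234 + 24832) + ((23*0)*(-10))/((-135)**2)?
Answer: 4365/20533 ≈ 0.21258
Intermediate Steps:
8730/(16234 + 24832) + ((23*0)*(-10))/((-135)**2) = 8730/41066 + (0*(-10))/18225 = 8730*(1/41066) + 0*(1/18225) = 4365/20533 + 0 = 4365/20533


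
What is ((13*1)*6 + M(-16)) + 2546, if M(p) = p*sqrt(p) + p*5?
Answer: 2544 - 64*I ≈ 2544.0 - 64.0*I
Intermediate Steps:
M(p) = p**(3/2) + 5*p
((13*1)*6 + M(-16)) + 2546 = ((13*1)*6 + ((-16)**(3/2) + 5*(-16))) + 2546 = (13*6 + (-64*I - 80)) + 2546 = (78 + (-80 - 64*I)) + 2546 = (-2 - 64*I) + 2546 = 2544 - 64*I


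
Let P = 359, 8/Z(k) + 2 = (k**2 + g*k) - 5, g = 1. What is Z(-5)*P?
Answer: 2872/13 ≈ 220.92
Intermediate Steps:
Z(k) = 8/(-7 + k + k**2) (Z(k) = 8/(-2 + ((k**2 + 1*k) - 5)) = 8/(-2 + ((k**2 + k) - 5)) = 8/(-2 + ((k + k**2) - 5)) = 8/(-2 + (-5 + k + k**2)) = 8/(-7 + k + k**2))
Z(-5)*P = (8/(-7 - 5 + (-5)**2))*359 = (8/(-7 - 5 + 25))*359 = (8/13)*359 = 2872/13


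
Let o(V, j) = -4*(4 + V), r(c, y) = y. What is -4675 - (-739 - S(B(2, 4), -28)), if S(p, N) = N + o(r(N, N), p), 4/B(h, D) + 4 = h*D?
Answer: -3868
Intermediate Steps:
o(V, j) = -16 - 4*V
B(h, D) = 4/(-4 + D*h) (B(h, D) = 4/(-4 + h*D) = 4/(-4 + D*h))
S(p, N) = -16 - 3*N (S(p, N) = N + (-16 - 4*N) = -16 - 3*N)
-4675 - (-739 - S(B(2, 4), -28)) = -4675 - (-739 - (-16 - 3*(-28))) = -4675 - (-739 - (-16 + 84)) = -4675 - (-739 - 1*68) = -4675 - (-739 - 68) = -4675 - 1*(-807) = -4675 + 807 = -3868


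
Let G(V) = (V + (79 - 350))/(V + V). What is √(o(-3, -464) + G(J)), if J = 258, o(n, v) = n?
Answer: I*√201369/258 ≈ 1.7393*I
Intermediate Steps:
G(V) = (-271 + V)/(2*V) (G(V) = (V - 271)/((2*V)) = (-271 + V)*(1/(2*V)) = (-271 + V)/(2*V))
√(o(-3, -464) + G(J)) = √(-3 + (½)*(-271 + 258)/258) = √(-3 + (½)*(1/258)*(-13)) = √(-3 - 13/516) = √(-1561/516) = I*√201369/258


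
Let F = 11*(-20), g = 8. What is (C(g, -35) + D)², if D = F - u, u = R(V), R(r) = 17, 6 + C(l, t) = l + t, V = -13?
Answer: 72900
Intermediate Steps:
C(l, t) = -6 + l + t (C(l, t) = -6 + (l + t) = -6 + l + t)
u = 17
F = -220
D = -237 (D = -220 - 1*17 = -220 - 17 = -237)
(C(g, -35) + D)² = ((-6 + 8 - 35) - 237)² = (-33 - 237)² = (-270)² = 72900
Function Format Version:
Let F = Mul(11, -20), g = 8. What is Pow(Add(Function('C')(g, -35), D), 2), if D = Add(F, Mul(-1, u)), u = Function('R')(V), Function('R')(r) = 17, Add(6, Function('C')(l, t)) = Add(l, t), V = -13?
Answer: 72900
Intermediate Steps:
Function('C')(l, t) = Add(-6, l, t) (Function('C')(l, t) = Add(-6, Add(l, t)) = Add(-6, l, t))
u = 17
F = -220
D = -237 (D = Add(-220, Mul(-1, 17)) = Add(-220, -17) = -237)
Pow(Add(Function('C')(g, -35), D), 2) = Pow(Add(Add(-6, 8, -35), -237), 2) = Pow(Add(-33, -237), 2) = Pow(-270, 2) = 72900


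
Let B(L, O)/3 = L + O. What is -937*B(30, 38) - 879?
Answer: -192027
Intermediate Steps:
B(L, O) = 3*L + 3*O (B(L, O) = 3*(L + O) = 3*L + 3*O)
-937*B(30, 38) - 879 = -937*(3*30 + 3*38) - 879 = -937*(90 + 114) - 879 = -937*204 - 879 = -191148 - 879 = -192027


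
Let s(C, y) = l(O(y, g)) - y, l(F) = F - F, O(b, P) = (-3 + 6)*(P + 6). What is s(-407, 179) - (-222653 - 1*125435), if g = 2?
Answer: 347909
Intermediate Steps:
O(b, P) = 18 + 3*P (O(b, P) = 3*(6 + P) = 18 + 3*P)
l(F) = 0
s(C, y) = -y (s(C, y) = 0 - y = -y)
s(-407, 179) - (-222653 - 1*125435) = -1*179 - (-222653 - 1*125435) = -179 - (-222653 - 125435) = -179 - 1*(-348088) = -179 + 348088 = 347909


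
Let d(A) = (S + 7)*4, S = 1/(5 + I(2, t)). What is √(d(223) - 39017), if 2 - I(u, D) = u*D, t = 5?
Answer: I*√350913/3 ≈ 197.46*I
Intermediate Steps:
I(u, D) = 2 - D*u (I(u, D) = 2 - u*D = 2 - D*u)
S = -⅓ (S = 1/(5 + (2 - 1*5*2)) = 1/(5 + (2 - 10)) = 1/(5 - 8) = 1/(-3) = -⅓ ≈ -0.33333)
d(A) = 80/3 (d(A) = (-⅓ + 7)*4 = (20/3)*4 = 80/3)
√(d(223) - 39017) = √(80/3 - 39017) = √(-116971/3) = I*√350913/3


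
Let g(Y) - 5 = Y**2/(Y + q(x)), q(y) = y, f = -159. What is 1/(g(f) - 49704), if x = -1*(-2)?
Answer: -157/7828024 ≈ -2.0056e-5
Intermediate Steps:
x = 2
g(Y) = 5 + Y**2/(2 + Y) (g(Y) = 5 + Y**2/(Y + 2) = 5 + Y**2/(2 + Y))
1/(g(f) - 49704) = 1/((10 + (-159)**2 + 5*(-159))/(2 - 159) - 49704) = 1/((10 + 25281 - 795)/(-157) - 49704) = 1/(-1/157*24496 - 49704) = 1/(-24496/157 - 49704) = 1/(-7828024/157) = -157/7828024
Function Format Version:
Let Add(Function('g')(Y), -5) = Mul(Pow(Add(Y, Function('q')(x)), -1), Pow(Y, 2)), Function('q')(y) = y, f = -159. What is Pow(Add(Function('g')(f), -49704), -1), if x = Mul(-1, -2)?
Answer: Rational(-157, 7828024) ≈ -2.0056e-5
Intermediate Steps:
x = 2
Function('g')(Y) = Add(5, Mul(Pow(Y, 2), Pow(Add(2, Y), -1))) (Function('g')(Y) = Add(5, Mul(Pow(Add(Y, 2), -1), Pow(Y, 2))) = Add(5, Mul(Pow(Add(2, Y), -1), Pow(Y, 2))) = Add(5, Mul(Pow(Y, 2), Pow(Add(2, Y), -1))))
Pow(Add(Function('g')(f), -49704), -1) = Pow(Add(Mul(Pow(Add(2, -159), -1), Add(10, Pow(-159, 2), Mul(5, -159))), -49704), -1) = Pow(Add(Mul(Pow(-157, -1), Add(10, 25281, -795)), -49704), -1) = Pow(Add(Mul(Rational(-1, 157), 24496), -49704), -1) = Pow(Add(Rational(-24496, 157), -49704), -1) = Pow(Rational(-7828024, 157), -1) = Rational(-157, 7828024)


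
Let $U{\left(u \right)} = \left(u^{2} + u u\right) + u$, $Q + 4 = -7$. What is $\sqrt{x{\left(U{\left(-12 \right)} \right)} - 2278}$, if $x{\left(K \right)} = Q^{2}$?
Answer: $i \sqrt{2157} \approx 46.444 i$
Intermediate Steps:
$Q = -11$ ($Q = -4 - 7 = -11$)
$U{\left(u \right)} = u + 2 u^{2}$ ($U{\left(u \right)} = \left(u^{2} + u^{2}\right) + u = 2 u^{2} + u = u + 2 u^{2}$)
$x{\left(K \right)} = 121$ ($x{\left(K \right)} = \left(-11\right)^{2} = 121$)
$\sqrt{x{\left(U{\left(-12 \right)} \right)} - 2278} = \sqrt{121 - 2278} = \sqrt{-2157} = i \sqrt{2157}$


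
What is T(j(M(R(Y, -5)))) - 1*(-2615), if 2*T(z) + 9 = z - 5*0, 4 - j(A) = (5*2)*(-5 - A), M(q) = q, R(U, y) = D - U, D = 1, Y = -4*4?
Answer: 5445/2 ≈ 2722.5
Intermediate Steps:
Y = -16
R(U, y) = 1 - U
j(A) = 54 + 10*A (j(A) = 4 - 5*2*(-5 - A) = 4 - 10*(-5 - A) = 4 - (-50 - 10*A) = 4 + (50 + 10*A) = 54 + 10*A)
T(z) = -9/2 + z/2 (T(z) = -9/2 + (z - 5*0)/2 = -9/2 + (z + 0)/2 = -9/2 + z/2)
T(j(M(R(Y, -5)))) - 1*(-2615) = (-9/2 + (54 + 10*(1 - 1*(-16)))/2) - 1*(-2615) = (-9/2 + (54 + 10*(1 + 16))/2) + 2615 = (-9/2 + (54 + 10*17)/2) + 2615 = (-9/2 + (54 + 170)/2) + 2615 = (-9/2 + (½)*224) + 2615 = (-9/2 + 112) + 2615 = 215/2 + 2615 = 5445/2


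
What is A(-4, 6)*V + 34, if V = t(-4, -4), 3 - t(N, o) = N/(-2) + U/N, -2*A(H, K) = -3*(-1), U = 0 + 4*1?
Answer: 31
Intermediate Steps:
U = 4 (U = 0 + 4 = 4)
A(H, K) = -3/2 (A(H, K) = -(-3)*(-1)/2 = -1/2*3 = -3/2)
t(N, o) = 3 + N/2 - 4/N (t(N, o) = 3 - (N/(-2) + 4/N) = 3 - (N*(-1/2) + 4/N) = 3 - (-N/2 + 4/N) = 3 - (4/N - N/2) = 3 + (N/2 - 4/N) = 3 + N/2 - 4/N)
V = 2 (V = 3 + (1/2)*(-4) - 4/(-4) = 3 - 2 - 4*(-1/4) = 3 - 2 + 1 = 2)
A(-4, 6)*V + 34 = -3/2*2 + 34 = -3 + 34 = 31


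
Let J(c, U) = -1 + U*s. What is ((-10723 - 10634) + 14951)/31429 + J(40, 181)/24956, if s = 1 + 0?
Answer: -38552729/196085531 ≈ -0.19661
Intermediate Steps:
s = 1
J(c, U) = -1 + U (J(c, U) = -1 + U*1 = -1 + U)
((-10723 - 10634) + 14951)/31429 + J(40, 181)/24956 = ((-10723 - 10634) + 14951)/31429 + (-1 + 181)/24956 = (-21357 + 14951)*(1/31429) + 180*(1/24956) = -6406*1/31429 + 45/6239 = -6406/31429 + 45/6239 = -38552729/196085531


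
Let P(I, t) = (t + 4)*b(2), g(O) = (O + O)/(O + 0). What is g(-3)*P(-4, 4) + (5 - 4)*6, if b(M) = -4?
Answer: -58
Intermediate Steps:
g(O) = 2 (g(O) = (2*O)/O = 2)
P(I, t) = -16 - 4*t (P(I, t) = (t + 4)*(-4) = (4 + t)*(-4) = -16 - 4*t)
g(-3)*P(-4, 4) + (5 - 4)*6 = 2*(-16 - 4*4) + (5 - 4)*6 = 2*(-16 - 16) + 1*6 = 2*(-32) + 6 = -64 + 6 = -58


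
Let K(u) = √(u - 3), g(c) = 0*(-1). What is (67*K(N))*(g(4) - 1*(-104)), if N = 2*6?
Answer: 20904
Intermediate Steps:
g(c) = 0
N = 12
K(u) = √(-3 + u)
(67*K(N))*(g(4) - 1*(-104)) = (67*√(-3 + 12))*(0 - 1*(-104)) = (67*√9)*(0 + 104) = (67*3)*104 = 201*104 = 20904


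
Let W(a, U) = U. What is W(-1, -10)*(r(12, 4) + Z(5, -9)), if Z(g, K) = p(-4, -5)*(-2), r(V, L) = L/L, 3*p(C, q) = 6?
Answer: 30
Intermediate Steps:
p(C, q) = 2 (p(C, q) = (⅓)*6 = 2)
r(V, L) = 1
Z(g, K) = -4 (Z(g, K) = 2*(-2) = -4)
W(-1, -10)*(r(12, 4) + Z(5, -9)) = -10*(1 - 4) = -10*(-3) = 30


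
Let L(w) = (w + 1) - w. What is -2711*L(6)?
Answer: -2711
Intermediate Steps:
L(w) = 1 (L(w) = (1 + w) - w = 1)
-2711*L(6) = -2711*1 = -2711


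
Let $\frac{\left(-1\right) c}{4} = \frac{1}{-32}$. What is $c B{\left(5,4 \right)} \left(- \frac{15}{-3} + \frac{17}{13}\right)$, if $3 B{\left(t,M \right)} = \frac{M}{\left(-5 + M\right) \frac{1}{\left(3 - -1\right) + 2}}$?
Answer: $- \frac{82}{13} \approx -6.3077$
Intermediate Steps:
$c = \frac{1}{8}$ ($c = - \frac{4}{-32} = \left(-4\right) \left(- \frac{1}{32}\right) = \frac{1}{8} \approx 0.125$)
$B{\left(t,M \right)} = \frac{M}{3 \left(- \frac{5}{6} + \frac{M}{6}\right)}$ ($B{\left(t,M \right)} = \frac{M \frac{1}{\left(-5 + M\right) \frac{1}{\left(3 - -1\right) + 2}}}{3} = \frac{M \frac{1}{\left(-5 + M\right) \frac{1}{\left(3 + 1\right) + 2}}}{3} = \frac{M \frac{1}{\left(-5 + M\right) \frac{1}{4 + 2}}}{3} = \frac{M \frac{1}{\left(-5 + M\right) \frac{1}{6}}}{3} = \frac{M \frac{1}{- \frac{5}{6} + \frac{M}{6}}}{3} = \frac{M}{3 \left(- \frac{5}{6} + \frac{M}{6}\right)}$)
$c B{\left(5,4 \right)} \left(- \frac{15}{-3} + \frac{17}{13}\right) = \frac{2 \cdot 4 \frac{1}{-5 + 4}}{8} \left(- \frac{15}{-3} + \frac{17}{13}\right) = \frac{2 \cdot 4 \frac{1}{-1}}{8} \left(\left(-15\right) \left(- \frac{1}{3}\right) + 17 \cdot \frac{1}{13}\right) = \frac{2 \cdot 4 \left(-1\right)}{8} \left(5 + \frac{17}{13}\right) = \frac{1}{8} \left(-8\right) \frac{82}{13} = \left(-1\right) \frac{82}{13} = - \frac{82}{13}$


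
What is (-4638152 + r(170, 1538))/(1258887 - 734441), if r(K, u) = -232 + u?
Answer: -100801/11401 ≈ -8.8414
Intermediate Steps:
(-4638152 + r(170, 1538))/(1258887 - 734441) = (-4638152 + (-232 + 1538))/(1258887 - 734441) = (-4638152 + 1306)/524446 = -4636846*1/524446 = -100801/11401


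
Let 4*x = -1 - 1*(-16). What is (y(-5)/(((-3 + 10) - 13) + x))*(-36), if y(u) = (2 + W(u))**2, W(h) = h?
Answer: 144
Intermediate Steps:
x = 15/4 (x = (-1 - 1*(-16))/4 = (-1 + 16)/4 = (1/4)*15 = 15/4 ≈ 3.7500)
y(u) = (2 + u)**2
(y(-5)/(((-3 + 10) - 13) + x))*(-36) = ((2 - 5)**2/(((-3 + 10) - 13) + 15/4))*(-36) = ((-3)**2/((7 - 13) + 15/4))*(-36) = (9/(-6 + 15/4))*(-36) = (9/(-9/4))*(-36) = (9*(-4/9))*(-36) = -4*(-36) = 144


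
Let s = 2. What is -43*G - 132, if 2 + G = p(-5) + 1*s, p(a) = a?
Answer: 83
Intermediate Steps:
G = -5 (G = -2 + (-5 + 1*2) = -2 + (-5 + 2) = -2 - 3 = -5)
-43*G - 132 = -43*(-5) - 132 = 215 - 132 = 83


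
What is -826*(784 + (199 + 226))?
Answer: -998634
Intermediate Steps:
-826*(784 + (199 + 226)) = -826*(784 + 425) = -826*1209 = -998634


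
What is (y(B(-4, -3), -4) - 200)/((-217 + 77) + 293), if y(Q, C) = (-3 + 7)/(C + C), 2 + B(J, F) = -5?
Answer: -401/306 ≈ -1.3105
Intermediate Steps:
B(J, F) = -7 (B(J, F) = -2 - 5 = -7)
y(Q, C) = 2/C (y(Q, C) = 4/((2*C)) = 4*(1/(2*C)) = 2/C)
(y(B(-4, -3), -4) - 200)/((-217 + 77) + 293) = (2/(-4) - 200)/((-217 + 77) + 293) = (2*(-¼) - 200)/(-140 + 293) = (-½ - 200)/153 = -401/2*1/153 = -401/306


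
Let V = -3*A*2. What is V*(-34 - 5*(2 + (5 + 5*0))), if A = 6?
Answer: 2484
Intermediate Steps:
V = -36 (V = -3*6*2 = -18*2 = -36)
V*(-34 - 5*(2 + (5 + 5*0))) = -36*(-34 - 5*(2 + (5 + 5*0))) = -36*(-34 - 5*(2 + (5 + 0))) = -36*(-34 - 5*(2 + 5)) = -36*(-34 - 5*7) = -36*(-34 - 35) = -36*(-69) = 2484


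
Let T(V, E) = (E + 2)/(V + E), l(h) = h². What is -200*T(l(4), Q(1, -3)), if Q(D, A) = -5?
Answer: 600/11 ≈ 54.545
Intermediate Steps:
T(V, E) = (2 + E)/(E + V)
-200*T(l(4), Q(1, -3)) = -200*(2 - 5)/(-5 + 4²) = -200*(-3)/(-5 + 16) = -200*(-3)/11 = -200*(-3/11) = 600/11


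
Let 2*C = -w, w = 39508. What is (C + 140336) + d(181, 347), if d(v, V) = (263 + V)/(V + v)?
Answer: 31833953/264 ≈ 1.2058e+5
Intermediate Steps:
d(v, V) = (263 + V)/(V + v)
C = -19754 (C = (-1*39508)/2 = (½)*(-39508) = -19754)
(C + 140336) + d(181, 347) = (-19754 + 140336) + (263 + 347)/(347 + 181) = 120582 + 610/528 = 120582 + (1/528)*610 = 120582 + 305/264 = 31833953/264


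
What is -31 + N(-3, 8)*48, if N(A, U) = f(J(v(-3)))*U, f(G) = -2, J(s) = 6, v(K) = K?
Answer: -799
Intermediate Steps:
N(A, U) = -2*U
-31 + N(-3, 8)*48 = -31 - 2*8*48 = -31 - 16*48 = -31 - 768 = -799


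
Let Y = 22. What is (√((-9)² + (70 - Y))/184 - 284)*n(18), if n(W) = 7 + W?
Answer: -7100 + 25*√129/184 ≈ -7098.5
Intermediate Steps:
(√((-9)² + (70 - Y))/184 - 284)*n(18) = (√((-9)² + (70 - 1*22))/184 - 284)*(7 + 18) = (√(81 + (70 - 22))*(1/184) - 284)*25 = (√(81 + 48)*(1/184) - 284)*25 = (√129*(1/184) - 284)*25 = (√129/184 - 284)*25 = (-284 + √129/184)*25 = -7100 + 25*√129/184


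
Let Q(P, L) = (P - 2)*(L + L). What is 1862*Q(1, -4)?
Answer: 14896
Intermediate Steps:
Q(P, L) = 2*L*(-2 + P) (Q(P, L) = (-2 + P)*(2*L) = 2*L*(-2 + P))
1862*Q(1, -4) = 1862*(2*(-4)*(-2 + 1)) = 1862*(2*(-4)*(-1)) = 1862*8 = 14896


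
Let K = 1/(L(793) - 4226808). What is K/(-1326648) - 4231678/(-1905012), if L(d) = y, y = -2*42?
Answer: 659154119981894885/296737253735952672 ≈ 2.2213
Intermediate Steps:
y = -84
L(d) = -84
K = -1/4226892 (K = 1/(-84 - 4226808) = 1/(-4226892) = -1/4226892 ≈ -2.3658e-7)
K/(-1326648) - 4231678/(-1905012) = -1/4226892/(-1326648) - 4231678/(-1905012) = -1/4226892*(-1/1326648) - 4231678*(-1/1905012) = 1/5607597818016 + 2115839/952506 = 659154119981894885/296737253735952672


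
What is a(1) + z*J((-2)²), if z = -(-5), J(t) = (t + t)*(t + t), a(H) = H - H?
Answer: 320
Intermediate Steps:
a(H) = 0
J(t) = 4*t² (J(t) = (2*t)*(2*t) = 4*t²)
z = 5 (z = -1*(-5) = 5)
a(1) + z*J((-2)²) = 0 + 5*(4*((-2)²)²) = 0 + 5*(4*4²) = 0 + 5*(4*16) = 0 + 5*64 = 0 + 320 = 320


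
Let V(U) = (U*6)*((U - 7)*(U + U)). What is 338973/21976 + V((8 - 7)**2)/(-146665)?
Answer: 49717057317/3223110040 ≈ 15.425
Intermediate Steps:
V(U) = 12*U**2*(-7 + U) (V(U) = (6*U)*((-7 + U)*(2*U)) = (6*U)*(2*U*(-7 + U)) = 12*U**2*(-7 + U))
338973/21976 + V((8 - 7)**2)/(-146665) = 338973/21976 + (12*((8 - 7)**2)**2*(-7 + (8 - 7)**2))/(-146665) = 338973*(1/21976) + (12*(1**2)**2*(-7 + 1**2))*(-1/146665) = 338973/21976 + (12*1**2*(-7 + 1))*(-1/146665) = 338973/21976 + (12*1*(-6))*(-1/146665) = 338973/21976 - 72*(-1/146665) = 338973/21976 + 72/146665 = 49717057317/3223110040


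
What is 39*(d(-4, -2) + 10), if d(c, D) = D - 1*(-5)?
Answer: 507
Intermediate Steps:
d(c, D) = 5 + D (d(c, D) = D + 5 = 5 + D)
39*(d(-4, -2) + 10) = 39*((5 - 2) + 10) = 39*(3 + 10) = 39*13 = 507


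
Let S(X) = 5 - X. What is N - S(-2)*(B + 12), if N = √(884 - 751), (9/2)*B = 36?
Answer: -140 + √133 ≈ -128.47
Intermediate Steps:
B = 8 (B = (2/9)*36 = 8)
N = √133 ≈ 11.533
N - S(-2)*(B + 12) = √133 - (5 - 1*(-2))*(8 + 12) = √133 - (5 + 2)*20 = √133 - 7*20 = √133 - 1*140 = √133 - 140 = -140 + √133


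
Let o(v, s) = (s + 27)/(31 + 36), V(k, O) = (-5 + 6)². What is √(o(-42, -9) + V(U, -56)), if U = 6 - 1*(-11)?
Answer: √5695/67 ≈ 1.1263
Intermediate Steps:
U = 17 (U = 6 + 11 = 17)
V(k, O) = 1 (V(k, O) = 1² = 1)
o(v, s) = 27/67 + s/67 (o(v, s) = (27 + s)/67 = (27 + s)*(1/67) = 27/67 + s/67)
√(o(-42, -9) + V(U, -56)) = √((27/67 + (1/67)*(-9)) + 1) = √((27/67 - 9/67) + 1) = √(18/67 + 1) = √(85/67) = √5695/67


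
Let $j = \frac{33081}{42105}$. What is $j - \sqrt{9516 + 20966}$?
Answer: $\frac{11027}{14035} - \sqrt{30482} \approx -173.81$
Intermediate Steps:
$j = \frac{11027}{14035}$ ($j = 33081 \cdot \frac{1}{42105} = \frac{11027}{14035} \approx 0.78568$)
$j - \sqrt{9516 + 20966} = \frac{11027}{14035} - \sqrt{9516 + 20966} = \frac{11027}{14035} - \sqrt{30482}$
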